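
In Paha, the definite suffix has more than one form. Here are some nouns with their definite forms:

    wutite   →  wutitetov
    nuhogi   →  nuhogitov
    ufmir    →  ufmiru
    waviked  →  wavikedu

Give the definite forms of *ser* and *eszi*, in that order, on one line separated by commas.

Looking at the final sound of each stem: -u when the stem ends in a consonant (*ufmir*, *waviked*); -tov when the stem ends in a vowel (*wutite*, *nuhogi*).
*ser* — final sound /r/ (a consonant) → -u → *seru*.
*eszi* — final sound /i/ (a vowel) → -tov → *eszitov*.

seru, eszitov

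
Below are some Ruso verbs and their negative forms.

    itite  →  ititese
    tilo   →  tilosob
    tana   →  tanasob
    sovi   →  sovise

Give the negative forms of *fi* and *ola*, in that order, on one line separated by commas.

The suffix is conditioned by the last vowel: -se when the last vowel of the stem is a front vowel (*itite*, *sovi*); -sob when the last vowel of the stem is a back vowel (*tilo*, *tana*).
Since the last vowel of *fi* is /i/ (a front vowel), it takes -se, giving *fise*.
*ola* — last vowel /a/ (a back vowel) → -sob → *olasob*.

fise, olasob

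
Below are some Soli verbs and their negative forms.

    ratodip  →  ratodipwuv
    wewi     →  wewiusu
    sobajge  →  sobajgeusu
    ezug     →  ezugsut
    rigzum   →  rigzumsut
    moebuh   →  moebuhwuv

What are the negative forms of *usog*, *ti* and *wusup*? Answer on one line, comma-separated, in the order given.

usogsut, tiusu, wusupwuv

The alternation tracks the final sound of the stem — -wuv when the stem ends in a voiceless consonant (*ratodip*, *moebuh*); -sut when the stem ends in a voiced consonant (*ezug*, *rigzum*); -usu when the stem ends in a vowel (*wewi*, *sobajge*).
*usog*: final sound = /g/, a voiced consonant → -sut → *usogsut*.
Since the final sound of *ti* is /i/ (a vowel), it takes -usu, giving *tiusu*.
*wusup*: final sound = /p/, a voiceless consonant → -wuv → *wusupwuv*.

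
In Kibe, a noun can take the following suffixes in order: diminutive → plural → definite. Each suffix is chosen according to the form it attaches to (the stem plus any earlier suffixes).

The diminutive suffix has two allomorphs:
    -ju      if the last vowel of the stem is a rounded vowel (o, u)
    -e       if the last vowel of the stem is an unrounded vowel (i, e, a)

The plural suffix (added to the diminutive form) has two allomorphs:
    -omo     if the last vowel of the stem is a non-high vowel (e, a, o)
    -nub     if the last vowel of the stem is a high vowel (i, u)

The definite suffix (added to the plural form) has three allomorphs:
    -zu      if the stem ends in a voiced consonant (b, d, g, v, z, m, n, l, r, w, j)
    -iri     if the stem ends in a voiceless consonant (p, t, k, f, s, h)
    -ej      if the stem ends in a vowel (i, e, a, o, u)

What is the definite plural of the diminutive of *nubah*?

*nubah* — last vowel /a/ (an unrounded vowel) → -e → *nubahe*.
The last vowel of the diminutive form *nubahe* is /e/, which is a non-high vowel, so the plural suffix is -omo, giving *nubaheomo*.
The plural form *nubaheomo* — final sound /o/ (a vowel) → -ej → *nubaheomoej*.

nubaheomoej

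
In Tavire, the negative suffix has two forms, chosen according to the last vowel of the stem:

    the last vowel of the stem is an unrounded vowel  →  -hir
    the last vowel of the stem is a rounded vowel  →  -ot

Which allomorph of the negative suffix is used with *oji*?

*oji* — last vowel /i/ (an unrounded vowel) → -hir.

-hir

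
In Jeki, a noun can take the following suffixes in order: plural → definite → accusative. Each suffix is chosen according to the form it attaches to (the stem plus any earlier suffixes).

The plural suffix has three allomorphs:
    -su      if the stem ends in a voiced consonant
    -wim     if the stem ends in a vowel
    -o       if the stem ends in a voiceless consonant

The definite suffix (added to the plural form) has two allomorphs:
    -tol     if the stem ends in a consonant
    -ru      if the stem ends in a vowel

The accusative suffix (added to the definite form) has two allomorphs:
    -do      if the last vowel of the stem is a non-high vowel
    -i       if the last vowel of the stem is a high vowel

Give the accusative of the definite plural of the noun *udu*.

uduwimtoldo

*udu*: final sound = /u/, a vowel → -wim → *uduwim*.
Since the final sound of the plural form *uduwim* is /m/ (a consonant), it takes -tol, giving *uduwimtol*.
The definite form *uduwimtol*: last vowel = /o/, a non-high vowel → -do → *uduwimtoldo*.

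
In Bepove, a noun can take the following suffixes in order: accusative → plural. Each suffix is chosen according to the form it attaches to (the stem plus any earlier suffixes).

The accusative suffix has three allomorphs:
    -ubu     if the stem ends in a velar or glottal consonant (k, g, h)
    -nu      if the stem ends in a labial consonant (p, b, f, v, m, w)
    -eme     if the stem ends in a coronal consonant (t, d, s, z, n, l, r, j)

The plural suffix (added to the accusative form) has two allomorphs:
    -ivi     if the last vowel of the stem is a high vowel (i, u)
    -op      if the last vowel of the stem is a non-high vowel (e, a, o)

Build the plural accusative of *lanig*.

lanigubuivi

The final consonant of *lanig* is /g/, which is velar/glottal, so the accusative suffix is -ubu, giving *lanigubu*.
The accusative form *lanigubu* — last vowel /u/ (a high vowel) → -ivi → *lanigubuivi*.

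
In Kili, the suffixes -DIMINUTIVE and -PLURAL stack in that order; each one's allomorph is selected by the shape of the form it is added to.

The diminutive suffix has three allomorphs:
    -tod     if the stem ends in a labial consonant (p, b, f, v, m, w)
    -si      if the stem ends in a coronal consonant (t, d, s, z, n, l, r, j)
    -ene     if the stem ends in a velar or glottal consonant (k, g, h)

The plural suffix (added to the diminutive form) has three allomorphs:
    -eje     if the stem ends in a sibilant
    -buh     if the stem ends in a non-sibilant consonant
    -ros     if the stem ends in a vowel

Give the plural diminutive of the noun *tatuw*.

Since the final consonant of *tatuw* is /w/ (labial), it takes -tod, giving *tatuwtod*.
The diminutive form *tatuwtod*: final sound = /d/, a non-sibilant consonant → -buh → *tatuwtodbuh*.

tatuwtodbuh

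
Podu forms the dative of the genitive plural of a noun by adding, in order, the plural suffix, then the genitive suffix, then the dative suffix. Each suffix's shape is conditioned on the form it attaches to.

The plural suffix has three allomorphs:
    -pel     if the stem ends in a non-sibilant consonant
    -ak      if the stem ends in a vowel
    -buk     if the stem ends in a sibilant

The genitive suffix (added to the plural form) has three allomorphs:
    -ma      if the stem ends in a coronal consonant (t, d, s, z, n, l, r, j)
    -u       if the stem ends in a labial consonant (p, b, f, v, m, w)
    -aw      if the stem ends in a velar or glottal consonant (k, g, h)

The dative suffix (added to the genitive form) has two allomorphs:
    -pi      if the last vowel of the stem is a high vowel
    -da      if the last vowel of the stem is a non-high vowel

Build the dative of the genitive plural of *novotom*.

*novotom*: final sound = /m/, a non-sibilant consonant → -pel → *novotompel*.
The final consonant of the plural form *novotompel* is /l/, which is coronal, so the genitive suffix is -ma, giving *novotompelma*.
Since the last vowel of the genitive form *novotompelma* is /a/ (a non-high vowel), it takes -da, giving *novotompelmada*.

novotompelmada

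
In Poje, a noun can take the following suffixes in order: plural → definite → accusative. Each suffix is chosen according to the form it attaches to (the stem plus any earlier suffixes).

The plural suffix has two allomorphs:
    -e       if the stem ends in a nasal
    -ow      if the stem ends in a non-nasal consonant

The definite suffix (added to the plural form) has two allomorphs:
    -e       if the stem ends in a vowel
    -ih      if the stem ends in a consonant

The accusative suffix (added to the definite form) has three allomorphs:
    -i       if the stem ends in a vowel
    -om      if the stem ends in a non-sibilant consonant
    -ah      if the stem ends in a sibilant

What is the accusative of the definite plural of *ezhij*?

Since the final consonant of *ezhij* is /j/ (non-nasal), it takes -ow, giving *ezhijow*.
The plural form *ezhijow* — final sound /w/ (a consonant) → -ih → *ezhijowih*.
The definite form *ezhijowih*: final sound = /h/, a non-sibilant consonant → -om → *ezhijowihom*.

ezhijowihom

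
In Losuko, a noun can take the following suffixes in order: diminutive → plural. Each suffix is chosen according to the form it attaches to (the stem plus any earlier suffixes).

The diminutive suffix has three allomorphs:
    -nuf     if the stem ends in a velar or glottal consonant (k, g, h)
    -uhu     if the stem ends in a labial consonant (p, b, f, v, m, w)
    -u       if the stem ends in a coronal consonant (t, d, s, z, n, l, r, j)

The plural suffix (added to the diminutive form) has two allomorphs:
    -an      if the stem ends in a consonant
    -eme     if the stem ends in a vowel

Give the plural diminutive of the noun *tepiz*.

Since the final consonant of *tepiz* is /z/ (coronal), it takes -u, giving *tepizu*.
The final sound of the diminutive form *tepizu* is /u/, which is a vowel, so the plural suffix is -eme, giving *tepizueme*.

tepizueme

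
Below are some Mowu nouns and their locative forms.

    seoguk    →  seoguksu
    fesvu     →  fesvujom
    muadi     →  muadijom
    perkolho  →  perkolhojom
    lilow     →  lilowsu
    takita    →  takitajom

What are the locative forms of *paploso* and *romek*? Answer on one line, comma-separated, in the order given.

paplosojom, romeksu

The alternation tracks the final sound of the stem — -su when the stem ends in a consonant (*seoguk*, *lilow*); -jom when the stem ends in a vowel (*fesvu*, *muadi*, *perkolho*, *takita*).
*paploso* — final sound /o/ (a vowel) → -jom → *paplosojom*.
Since the final sound of *romek* is /k/ (a consonant), it takes -su, giving *romeksu*.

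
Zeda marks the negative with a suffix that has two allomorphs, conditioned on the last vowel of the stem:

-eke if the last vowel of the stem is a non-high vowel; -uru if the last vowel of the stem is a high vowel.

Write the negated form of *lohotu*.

*lohotu* — last vowel /u/ (a high vowel) → -uru → *lohotuuru*.

lohotuuru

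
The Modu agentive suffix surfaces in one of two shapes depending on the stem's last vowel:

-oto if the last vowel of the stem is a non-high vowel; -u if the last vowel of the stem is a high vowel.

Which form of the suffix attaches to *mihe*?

-oto

Since the last vowel of *mihe* is /e/ (a non-high vowel), it takes -oto.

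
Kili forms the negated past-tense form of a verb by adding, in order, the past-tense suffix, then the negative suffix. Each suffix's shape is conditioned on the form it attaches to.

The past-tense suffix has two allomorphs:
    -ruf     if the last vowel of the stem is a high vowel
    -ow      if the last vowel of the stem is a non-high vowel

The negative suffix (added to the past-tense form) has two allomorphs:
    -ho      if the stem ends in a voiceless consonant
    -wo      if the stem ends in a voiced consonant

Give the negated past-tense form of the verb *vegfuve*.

The last vowel of *vegfuve* is /e/, which is a non-high vowel, so the past-tense suffix is -ow, giving *vegfuveow*.
The past-tense form *vegfuveow* — final consonant /w/ (voiced) → -wo → *vegfuveowwo*.

vegfuveowwo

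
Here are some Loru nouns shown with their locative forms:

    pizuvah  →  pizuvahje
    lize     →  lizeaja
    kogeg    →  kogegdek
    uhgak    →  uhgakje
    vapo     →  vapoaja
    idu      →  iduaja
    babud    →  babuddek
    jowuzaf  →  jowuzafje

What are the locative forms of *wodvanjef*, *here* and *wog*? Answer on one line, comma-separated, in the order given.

The pattern is voicing of the final sound: -je when the stem ends in a voiceless consonant (*pizuvah*, *uhgak*, *jowuzaf*); -dek when the stem ends in a voiced consonant (*kogeg*, *babud*); -aja when the stem ends in a vowel (*lize*, *vapo*, *idu*).
*wodvanjef*: final sound = /f/, a voiceless consonant → -je → *wodvanjefje*.
*here*: final sound = /e/, a vowel → -aja → *hereaja*.
*wog* — final sound /g/ (a voiced consonant) → -dek → *wogdek*.

wodvanjefje, hereaja, wogdek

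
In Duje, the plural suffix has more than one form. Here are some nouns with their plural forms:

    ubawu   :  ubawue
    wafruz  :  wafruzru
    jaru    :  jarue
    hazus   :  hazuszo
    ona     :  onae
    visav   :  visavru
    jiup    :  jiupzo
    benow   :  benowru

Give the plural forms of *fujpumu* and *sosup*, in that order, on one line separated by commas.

fujpumue, sosupzo

The pattern is voicing of the final sound: -zo when the stem ends in a voiceless consonant (*hazus*, *jiup*); -ru when the stem ends in a voiced consonant (*wafruz*, *visav*, *benow*); -e when the stem ends in a vowel (*ubawu*, *jaru*, *ona*).
*fujpumu*: final sound = /u/, a vowel → -e → *fujpumue*.
Since the final sound of *sosup* is /p/ (a voiceless consonant), it takes -zo, giving *sosupzo*.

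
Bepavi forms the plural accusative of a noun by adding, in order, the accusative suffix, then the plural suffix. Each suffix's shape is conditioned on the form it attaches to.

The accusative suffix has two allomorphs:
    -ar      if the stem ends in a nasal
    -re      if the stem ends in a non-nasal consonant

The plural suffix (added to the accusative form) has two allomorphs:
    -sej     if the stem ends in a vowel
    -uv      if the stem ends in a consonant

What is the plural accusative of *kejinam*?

kejinamaruv

*kejinam*: final consonant = /m/, a nasal → -ar → *kejinamar*.
The accusative form *kejinamar*: final sound = /r/, a consonant → -uv → *kejinamaruv*.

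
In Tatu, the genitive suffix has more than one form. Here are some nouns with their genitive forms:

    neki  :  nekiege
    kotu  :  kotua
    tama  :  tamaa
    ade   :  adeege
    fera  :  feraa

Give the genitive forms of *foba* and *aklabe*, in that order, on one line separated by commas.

fobaa, aklabeege

Looking at the last vowel of each stem: -ege when the last vowel of the stem is a front vowel (*neki*, *ade*); -a when the last vowel of the stem is a back vowel (*kotu*, *tama*, *fera*).
Since the last vowel of *foba* is /a/ (a back vowel), it takes -a, giving *fobaa*.
*aklabe*: last vowel = /e/, a front vowel → -ege → *aklabeege*.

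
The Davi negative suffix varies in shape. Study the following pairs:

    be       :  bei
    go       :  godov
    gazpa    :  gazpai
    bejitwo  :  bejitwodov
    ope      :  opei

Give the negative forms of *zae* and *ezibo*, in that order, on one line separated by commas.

zaei, ezibodov

The suffix is conditioned by the last vowel: -dov when the last vowel of the stem is a rounded vowel (*go*, *bejitwo*); -i when the last vowel of the stem is an unrounded vowel (*be*, *gazpa*, *ope*).
*zae* — last vowel /e/ (an unrounded vowel) → -i → *zaei*.
Since the last vowel of *ezibo* is /o/ (a rounded vowel), it takes -dov, giving *ezibodov*.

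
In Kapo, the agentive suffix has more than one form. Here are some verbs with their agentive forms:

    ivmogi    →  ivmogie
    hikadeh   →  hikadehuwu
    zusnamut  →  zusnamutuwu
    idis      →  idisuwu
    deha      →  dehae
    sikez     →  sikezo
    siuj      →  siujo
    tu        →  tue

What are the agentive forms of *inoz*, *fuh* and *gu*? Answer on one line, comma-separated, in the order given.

inozo, fuhuwu, gue

Looking at the final sound of each stem: -uwu when the stem ends in a voiceless consonant (*hikadeh*, *zusnamut*, *idis*); -o when the stem ends in a voiced consonant (*sikez*, *siuj*); -e when the stem ends in a vowel (*ivmogi*, *deha*, *tu*).
*inoz* — final sound /z/ (a voiced consonant) → -o → *inozo*.
*fuh* — final sound /h/ (a voiceless consonant) → -uwu → *fuhuwu*.
*gu* — final sound /u/ (a vowel) → -e → *gue*.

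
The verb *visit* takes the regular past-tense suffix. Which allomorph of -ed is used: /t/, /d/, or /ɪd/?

The stem *visit* ends in /t/ or /d/.
The -ed suffix is realized as /ɪd/ after /t, d/; as /t/ after other voiceless consonants; and as /d/ after other voiced sounds.
So -ed on *visit* is pronounced /ɪd/.

/ɪd/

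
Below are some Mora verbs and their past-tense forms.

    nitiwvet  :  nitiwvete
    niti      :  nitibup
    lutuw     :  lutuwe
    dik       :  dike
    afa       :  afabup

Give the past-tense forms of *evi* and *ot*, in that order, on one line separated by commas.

The suffix is conditioned by the final sound: -e when the stem ends in a consonant (*nitiwvet*, *lutuw*, *dik*); -bup when the stem ends in a vowel (*niti*, *afa*).
Since the final sound of *evi* is /i/ (a vowel), it takes -bup, giving *evibup*.
Since the final sound of *ot* is /t/ (a consonant), it takes -e, giving *ote*.

evibup, ote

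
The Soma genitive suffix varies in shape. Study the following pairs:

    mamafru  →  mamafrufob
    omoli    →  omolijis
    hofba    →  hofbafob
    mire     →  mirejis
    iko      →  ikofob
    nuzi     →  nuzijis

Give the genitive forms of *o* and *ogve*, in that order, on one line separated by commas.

ofob, ogvejis

The pattern is front/back vowel harmony: -jis when the last vowel of the stem is a front vowel (*omoli*, *mire*, *nuzi*); -fob when the last vowel of the stem is a back vowel (*mamafru*, *hofba*, *iko*).
*o* — last vowel /o/ (a back vowel) → -fob → *ofob*.
Since the last vowel of *ogve* is /e/ (a front vowel), it takes -jis, giving *ogvejis*.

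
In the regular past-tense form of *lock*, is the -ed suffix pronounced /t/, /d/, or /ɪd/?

/t/

The stem *lock* ends in a voiceless consonant other than /t/.
The -ed suffix is realized as /ɪd/ after /t, d/; as /t/ after other voiceless consonants; and as /d/ after other voiced sounds.
So -ed on *lock* is pronounced /t/.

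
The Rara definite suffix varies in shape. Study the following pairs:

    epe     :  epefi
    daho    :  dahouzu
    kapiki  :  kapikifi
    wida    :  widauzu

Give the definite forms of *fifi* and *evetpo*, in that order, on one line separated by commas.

The pattern is front/back vowel harmony: -fi when the last vowel of the stem is a front vowel (*epe*, *kapiki*); -uzu when the last vowel of the stem is a back vowel (*daho*, *wida*).
Since the last vowel of *fifi* is /i/ (a front vowel), it takes -fi, giving *fififi*.
The last vowel of *evetpo* is /o/, which is a back vowel, so the suffix is -uzu, giving *evetpouzu*.

fififi, evetpouzu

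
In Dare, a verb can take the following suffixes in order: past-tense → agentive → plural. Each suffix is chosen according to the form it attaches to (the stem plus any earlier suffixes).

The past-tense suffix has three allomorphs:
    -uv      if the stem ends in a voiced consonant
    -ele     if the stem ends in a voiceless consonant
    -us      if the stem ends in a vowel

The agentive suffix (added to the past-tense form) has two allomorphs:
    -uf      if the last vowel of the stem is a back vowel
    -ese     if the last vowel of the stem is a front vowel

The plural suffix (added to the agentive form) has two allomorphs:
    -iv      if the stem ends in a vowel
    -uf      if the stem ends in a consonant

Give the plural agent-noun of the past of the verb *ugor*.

ugoruvufuf

*ugor*: final sound = /r/, a voiced consonant → -uv → *ugoruv*.
Since the last vowel of the past-tense form *ugoruv* is /u/ (a back vowel), it takes -uf, giving *ugoruvuf*.
The final sound of the agentive form *ugoruvuf* is /f/, which is a consonant, so the plural suffix is -uf, giving *ugoruvufuf*.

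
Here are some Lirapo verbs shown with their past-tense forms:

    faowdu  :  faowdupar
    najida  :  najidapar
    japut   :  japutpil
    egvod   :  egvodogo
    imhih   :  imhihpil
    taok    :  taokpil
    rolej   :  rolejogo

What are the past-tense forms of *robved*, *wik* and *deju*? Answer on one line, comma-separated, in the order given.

robvedogo, wikpil, dejupar

The suffix is conditioned by the final sound: -pil when the stem ends in a voiceless consonant (*japut*, *imhih*, *taok*); -ogo when the stem ends in a voiced consonant (*egvod*, *rolej*); -par when the stem ends in a vowel (*faowdu*, *najida*).
The final sound of *robved* is /d/, which is a voiced consonant, so the suffix is -ogo, giving *robvedogo*.
*wik* — final sound /k/ (a voiceless consonant) → -pil → *wikpil*.
*deju* — final sound /u/ (a vowel) → -par → *dejupar*.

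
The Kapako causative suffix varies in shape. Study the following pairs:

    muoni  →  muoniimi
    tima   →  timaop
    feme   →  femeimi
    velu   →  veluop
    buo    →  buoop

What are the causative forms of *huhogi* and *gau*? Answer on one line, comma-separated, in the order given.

Looking at the last vowel of each stem: -imi when the last vowel of the stem is a front vowel (*muoni*, *feme*); -op when the last vowel of the stem is a back vowel (*tima*, *velu*, *buo*).
*huhogi*: last vowel = /i/, a front vowel → -imi → *huhogiimi*.
Since the last vowel of *gau* is /u/ (a back vowel), it takes -op, giving *gauop*.

huhogiimi, gauop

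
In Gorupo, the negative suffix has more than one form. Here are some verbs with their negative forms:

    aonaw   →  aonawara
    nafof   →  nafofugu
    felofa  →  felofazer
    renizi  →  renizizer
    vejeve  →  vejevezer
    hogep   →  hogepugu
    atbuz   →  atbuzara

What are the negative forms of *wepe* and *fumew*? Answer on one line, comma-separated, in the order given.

wepezer, fumewara

The pattern is voicing of the final sound: -ugu when the stem ends in a voiceless consonant (*nafof*, *hogep*); -ara when the stem ends in a voiced consonant (*aonaw*, *atbuz*); -zer when the stem ends in a vowel (*felofa*, *renizi*, *vejeve*).
*wepe*: final sound = /e/, a vowel → -zer → *wepezer*.
The final sound of *fumew* is /w/, which is a voiced consonant, so the suffix is -ara, giving *fumewara*.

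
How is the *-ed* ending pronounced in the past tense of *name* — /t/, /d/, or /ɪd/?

The stem *name* ends in a voiced sound other than /d/.
The -ed suffix is realized as /ɪd/ after /t, d/; as /t/ after other voiceless consonants; and as /d/ after other voiced sounds.
So -ed on *name* is pronounced /d/.

/d/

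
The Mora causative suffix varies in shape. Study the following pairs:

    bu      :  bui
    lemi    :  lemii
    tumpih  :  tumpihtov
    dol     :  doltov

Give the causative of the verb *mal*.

maltov

Looking at the final sound of each stem: -tov when the stem ends in a consonant (*tumpih*, *dol*); -i when the stem ends in a vowel (*bu*, *lemi*).
Since the final sound of *mal* is /l/ (a consonant), it takes -tov, giving *maltov*.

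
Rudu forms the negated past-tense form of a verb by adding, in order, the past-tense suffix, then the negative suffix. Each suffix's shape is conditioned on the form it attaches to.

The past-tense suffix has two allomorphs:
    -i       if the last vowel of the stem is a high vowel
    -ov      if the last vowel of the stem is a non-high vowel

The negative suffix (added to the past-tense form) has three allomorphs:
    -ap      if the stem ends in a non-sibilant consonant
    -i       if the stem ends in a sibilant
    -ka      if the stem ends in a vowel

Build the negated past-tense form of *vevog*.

vevogovap

Since the last vowel of *vevog* is /o/ (a non-high vowel), it takes -ov, giving *vevogov*.
The final sound of the past-tense form *vevogov* is /v/, which is a non-sibilant consonant, so the negative suffix is -ap, giving *vevogovap*.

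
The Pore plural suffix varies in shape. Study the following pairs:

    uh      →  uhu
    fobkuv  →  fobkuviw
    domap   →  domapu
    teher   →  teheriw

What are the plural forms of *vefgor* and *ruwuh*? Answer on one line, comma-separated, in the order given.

vefgoriw, ruwuhu

Looking at the final consonant of each stem: -u when the stem ends in a voiceless consonant (*uh*, *domap*); -iw when the stem ends in a voiced consonant (*fobkuv*, *teher*).
*vefgor*: final consonant = /r/, voiced → -iw → *vefgoriw*.
Since the final consonant of *ruwuh* is /h/ (voiceless), it takes -u, giving *ruwuhu*.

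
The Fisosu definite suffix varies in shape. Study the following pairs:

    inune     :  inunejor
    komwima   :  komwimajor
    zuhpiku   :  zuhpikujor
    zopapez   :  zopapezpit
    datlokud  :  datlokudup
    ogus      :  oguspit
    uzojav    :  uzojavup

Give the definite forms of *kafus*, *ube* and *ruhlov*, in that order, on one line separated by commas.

The suffix is conditioned by the final sound: -pit when the stem ends in a sibilant (*zopapez*, *ogus*); -up when the stem ends in a non-sibilant consonant (*datlokud*, *uzojav*); -jor when the stem ends in a vowel (*inune*, *komwima*, *zuhpiku*).
*kafus*: final sound = /s/, a sibilant → -pit → *kafuspit*.
*ube* — final sound /e/ (a vowel) → -jor → *ubejor*.
*ruhlov*: final sound = /v/, a non-sibilant consonant → -up → *ruhlovup*.

kafuspit, ubejor, ruhlovup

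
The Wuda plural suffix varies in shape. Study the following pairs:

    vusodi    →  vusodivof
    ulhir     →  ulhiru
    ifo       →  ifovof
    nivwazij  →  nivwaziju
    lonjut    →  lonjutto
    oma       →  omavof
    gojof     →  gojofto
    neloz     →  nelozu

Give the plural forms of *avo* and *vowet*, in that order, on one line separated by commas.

avovof, vowetto

The suffix is conditioned by the final sound: -to when the stem ends in a voiceless consonant (*lonjut*, *gojof*); -u when the stem ends in a voiced consonant (*ulhir*, *nivwazij*, *neloz*); -vof when the stem ends in a vowel (*vusodi*, *ifo*, *oma*).
The final sound of *avo* is /o/, which is a vowel, so the suffix is -vof, giving *avovof*.
*vowet* — final sound /t/ (a voiceless consonant) → -to → *vowetto*.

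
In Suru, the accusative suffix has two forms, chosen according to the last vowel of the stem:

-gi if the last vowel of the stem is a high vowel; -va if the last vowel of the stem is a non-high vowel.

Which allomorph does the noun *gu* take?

*gu* — last vowel /u/ (a high vowel) → -gi.

-gi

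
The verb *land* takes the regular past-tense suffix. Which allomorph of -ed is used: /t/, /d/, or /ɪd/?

The stem *land* ends in /t/ or /d/.
The -ed suffix is realized as /ɪd/ after /t, d/; as /t/ after other voiceless consonants; and as /d/ after other voiced sounds.
So -ed on *land* is pronounced /ɪd/.

/ɪd/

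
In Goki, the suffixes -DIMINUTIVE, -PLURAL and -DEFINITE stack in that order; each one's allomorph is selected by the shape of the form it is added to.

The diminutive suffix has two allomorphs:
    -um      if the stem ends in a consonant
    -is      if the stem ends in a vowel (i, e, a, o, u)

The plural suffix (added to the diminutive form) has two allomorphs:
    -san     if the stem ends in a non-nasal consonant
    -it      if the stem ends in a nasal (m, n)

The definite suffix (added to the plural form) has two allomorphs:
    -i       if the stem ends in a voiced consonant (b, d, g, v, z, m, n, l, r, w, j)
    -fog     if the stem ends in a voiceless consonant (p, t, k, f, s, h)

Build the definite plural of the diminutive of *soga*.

The final sound of *soga* is /a/, which is a vowel, so the diminutive suffix is -is, giving *sogais*.
The final consonant of the diminutive form *sogais* is /s/, which is non-nasal, so the plural suffix is -san, giving *sogaissan*.
The plural form *sogaissan* — final consonant /n/ (voiced) → -i → *sogaissani*.

sogaissani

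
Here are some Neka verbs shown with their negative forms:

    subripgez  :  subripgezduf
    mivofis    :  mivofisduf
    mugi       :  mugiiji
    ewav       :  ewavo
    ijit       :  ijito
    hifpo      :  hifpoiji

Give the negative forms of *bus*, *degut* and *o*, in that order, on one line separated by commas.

The suffix is conditioned by the final sound: -duf when the stem ends in a sibilant (*subripgez*, *mivofis*); -o when the stem ends in a non-sibilant consonant (*ewav*, *ijit*); -iji when the stem ends in a vowel (*mugi*, *hifpo*).
*bus*: final sound = /s/, a sibilant → -duf → *busduf*.
*degut*: final sound = /t/, a non-sibilant consonant → -o → *deguto*.
The final sound of *o* is /o/, which is a vowel, so the suffix is -iji, giving *oiji*.

busduf, deguto, oiji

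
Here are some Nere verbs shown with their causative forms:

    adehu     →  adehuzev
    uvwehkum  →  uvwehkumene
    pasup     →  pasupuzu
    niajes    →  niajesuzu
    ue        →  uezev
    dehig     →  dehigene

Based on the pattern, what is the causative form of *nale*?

nalezev

The suffix is conditioned by the final sound: -uzu when the stem ends in a voiceless consonant (*pasup*, *niajes*); -ene when the stem ends in a voiced consonant (*uvwehkum*, *dehig*); -zev when the stem ends in a vowel (*adehu*, *ue*).
*nale*: final sound = /e/, a vowel → -zev → *nalezev*.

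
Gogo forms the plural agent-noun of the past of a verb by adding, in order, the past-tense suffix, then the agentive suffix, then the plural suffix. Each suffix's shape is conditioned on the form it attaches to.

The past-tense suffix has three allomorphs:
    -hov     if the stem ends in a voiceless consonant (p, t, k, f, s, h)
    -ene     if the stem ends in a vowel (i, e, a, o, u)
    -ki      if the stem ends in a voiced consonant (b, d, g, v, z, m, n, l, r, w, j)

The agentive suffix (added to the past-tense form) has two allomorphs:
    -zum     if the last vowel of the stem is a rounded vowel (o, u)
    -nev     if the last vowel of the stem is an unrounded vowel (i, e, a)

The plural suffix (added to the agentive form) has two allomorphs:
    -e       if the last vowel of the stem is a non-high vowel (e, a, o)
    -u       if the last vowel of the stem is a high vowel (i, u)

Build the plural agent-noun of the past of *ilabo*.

The final sound of *ilabo* is /o/, which is a vowel, so the past-tense suffix is -ene, giving *ilaboene*.
The past-tense form *ilaboene*: last vowel = /e/, an unrounded vowel → -nev → *ilaboenenev*.
The last vowel of the agentive form *ilaboenenev* is /e/, which is a non-high vowel, so the plural suffix is -e, giving *ilaboeneneve*.

ilaboeneneve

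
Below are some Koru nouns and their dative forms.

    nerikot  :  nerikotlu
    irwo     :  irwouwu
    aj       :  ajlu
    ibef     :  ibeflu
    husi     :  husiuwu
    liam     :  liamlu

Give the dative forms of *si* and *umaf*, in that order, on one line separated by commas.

siuwu, umaflu

The suffix is conditioned by the final sound: -lu when the stem ends in a consonant (*nerikot*, *aj*, *ibef*, *liam*); -uwu when the stem ends in a vowel (*irwo*, *husi*).
*si*: final sound = /i/, a vowel → -uwu → *siuwu*.
*umaf* — final sound /f/ (a consonant) → -lu → *umaflu*.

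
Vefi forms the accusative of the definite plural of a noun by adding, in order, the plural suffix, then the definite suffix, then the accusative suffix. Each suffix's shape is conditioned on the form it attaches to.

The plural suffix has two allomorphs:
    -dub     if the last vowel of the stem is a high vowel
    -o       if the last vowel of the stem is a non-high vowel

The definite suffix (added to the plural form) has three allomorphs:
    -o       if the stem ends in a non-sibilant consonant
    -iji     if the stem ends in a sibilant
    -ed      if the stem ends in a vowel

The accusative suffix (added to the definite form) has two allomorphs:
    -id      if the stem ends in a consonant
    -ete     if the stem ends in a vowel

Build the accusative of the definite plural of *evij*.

evijduboete

*evij* — last vowel /i/ (a high vowel) → -dub → *evijdub*.
Since the final sound of the plural form *evijdub* is /b/ (a non-sibilant consonant), it takes -o, giving *evijdubo*.
The final sound of the definite form *evijdubo* is /o/, which is a vowel, so the accusative suffix is -ete, giving *evijduboete*.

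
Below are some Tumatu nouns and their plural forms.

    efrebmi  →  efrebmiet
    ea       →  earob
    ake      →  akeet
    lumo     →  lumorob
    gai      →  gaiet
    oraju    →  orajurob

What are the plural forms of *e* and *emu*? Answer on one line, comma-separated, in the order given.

eet, emurob

The pattern is front/back vowel harmony: -et when the last vowel of the stem is a front vowel (*efrebmi*, *ake*, *gai*); -rob when the last vowel of the stem is a back vowel (*ea*, *lumo*, *oraju*).
The last vowel of *e* is /e/, which is a front vowel, so the suffix is -et, giving *eet*.
Since the last vowel of *emu* is /u/ (a back vowel), it takes -rob, giving *emurob*.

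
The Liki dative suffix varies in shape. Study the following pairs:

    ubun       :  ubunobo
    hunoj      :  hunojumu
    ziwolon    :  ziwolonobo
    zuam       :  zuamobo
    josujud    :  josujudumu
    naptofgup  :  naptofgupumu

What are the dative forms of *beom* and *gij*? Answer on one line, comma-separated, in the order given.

The alternation tracks the final consonant of the stem — -obo when the stem ends in a nasal (*ubun*, *ziwolon*, *zuam*); -umu when the stem ends in a non-nasal consonant (*hunoj*, *josujud*, *naptofgup*).
Since the final consonant of *beom* is /m/ (a nasal), it takes -obo, giving *beomobo*.
*gij*: final consonant = /j/, non-nasal → -umu → *gijumu*.

beomobo, gijumu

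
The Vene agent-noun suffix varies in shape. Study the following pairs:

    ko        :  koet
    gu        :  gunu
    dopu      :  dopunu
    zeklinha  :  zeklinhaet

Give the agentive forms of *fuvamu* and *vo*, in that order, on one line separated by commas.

fuvamunu, voet

Looking at the last vowel of each stem: -nu when the last vowel of the stem is a high vowel (*gu*, *dopu*); -et when the last vowel of the stem is a non-high vowel (*ko*, *zeklinha*).
*fuvamu*: last vowel = /u/, a high vowel → -nu → *fuvamunu*.
*vo*: last vowel = /o/, a non-high vowel → -et → *voet*.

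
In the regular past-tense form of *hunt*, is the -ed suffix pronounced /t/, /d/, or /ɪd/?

The stem *hunt* ends in /t/ or /d/.
The -ed suffix is realized as /ɪd/ after /t, d/; as /t/ after other voiceless consonants; and as /d/ after other voiced sounds.
So -ed on *hunt* is pronounced /ɪd/.

/ɪd/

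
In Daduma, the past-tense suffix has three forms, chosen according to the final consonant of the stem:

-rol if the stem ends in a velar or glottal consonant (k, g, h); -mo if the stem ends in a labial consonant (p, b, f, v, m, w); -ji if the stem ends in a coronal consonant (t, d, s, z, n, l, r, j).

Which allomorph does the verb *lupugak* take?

-rol

*lupugak*: final consonant = /k/, velar/glottal → -rol.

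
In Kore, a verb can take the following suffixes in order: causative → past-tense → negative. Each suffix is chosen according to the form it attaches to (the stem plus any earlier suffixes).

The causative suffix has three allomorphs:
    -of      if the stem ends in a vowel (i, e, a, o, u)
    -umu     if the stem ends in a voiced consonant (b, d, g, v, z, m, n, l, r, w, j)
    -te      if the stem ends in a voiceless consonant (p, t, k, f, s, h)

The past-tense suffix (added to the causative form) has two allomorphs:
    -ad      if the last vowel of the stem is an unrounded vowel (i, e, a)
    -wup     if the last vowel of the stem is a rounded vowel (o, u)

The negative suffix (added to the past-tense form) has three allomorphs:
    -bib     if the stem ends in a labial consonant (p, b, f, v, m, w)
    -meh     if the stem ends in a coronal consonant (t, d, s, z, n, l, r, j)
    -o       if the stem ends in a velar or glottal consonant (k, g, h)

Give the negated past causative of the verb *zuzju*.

zuzjuofwupbib

The final sound of *zuzju* is /u/, which is a vowel, so the causative suffix is -of, giving *zuzjuof*.
The last vowel of the causative form *zuzjuof* is /o/, which is a rounded vowel, so the past-tense suffix is -wup, giving *zuzjuofwup*.
The final consonant of the past-tense form *zuzjuofwup* is /p/, which is labial, so the negative suffix is -bib, giving *zuzjuofwupbib*.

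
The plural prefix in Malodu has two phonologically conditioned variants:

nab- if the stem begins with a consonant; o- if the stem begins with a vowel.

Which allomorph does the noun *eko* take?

*eko* — first sound /e/ (a vowel) → o-.

o-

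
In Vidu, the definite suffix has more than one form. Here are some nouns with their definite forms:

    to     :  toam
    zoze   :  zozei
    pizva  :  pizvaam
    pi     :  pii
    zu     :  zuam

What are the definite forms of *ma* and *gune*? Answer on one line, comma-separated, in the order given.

The alternation tracks the last vowel of the stem — -i when the last vowel of the stem is a front vowel (*zoze*, *pi*); -am when the last vowel of the stem is a back vowel (*to*, *pizva*, *zu*).
The last vowel of *ma* is /a/, which is a back vowel, so the suffix is -am, giving *maam*.
Since the last vowel of *gune* is /e/ (a front vowel), it takes -i, giving *gunei*.

maam, gunei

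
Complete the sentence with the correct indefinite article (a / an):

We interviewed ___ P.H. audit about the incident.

a

The indefinite article is chosen by the initial *sound* of the following word, not its spelling.
The initialism *P.H.* is read letter by letter; the first letter, P, is pronounced /piː/, which begins with a consonant sound.
So the article is *a*: We interviewed a P.H. audit about the incident.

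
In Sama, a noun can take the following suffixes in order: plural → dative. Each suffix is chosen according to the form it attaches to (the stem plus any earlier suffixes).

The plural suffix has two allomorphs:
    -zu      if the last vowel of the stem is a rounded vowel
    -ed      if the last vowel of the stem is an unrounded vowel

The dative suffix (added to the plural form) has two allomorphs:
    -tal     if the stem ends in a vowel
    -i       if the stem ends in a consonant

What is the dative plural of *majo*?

*majo*: last vowel = /o/, a rounded vowel → -zu → *majozu*.
The plural form *majozu*: final sound = /u/, a vowel → -tal → *majozutal*.

majozutal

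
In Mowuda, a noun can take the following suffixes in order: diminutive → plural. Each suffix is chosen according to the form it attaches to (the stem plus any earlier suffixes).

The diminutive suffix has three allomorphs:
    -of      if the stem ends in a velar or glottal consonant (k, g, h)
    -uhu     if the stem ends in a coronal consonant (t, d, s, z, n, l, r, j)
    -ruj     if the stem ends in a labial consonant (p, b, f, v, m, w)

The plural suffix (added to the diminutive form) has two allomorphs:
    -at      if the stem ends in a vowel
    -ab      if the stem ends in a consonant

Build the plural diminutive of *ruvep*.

Since the final consonant of *ruvep* is /p/ (labial), it takes -ruj, giving *ruvepruj*.
Since the final sound of the diminutive form *ruvepruj* is /j/ (a consonant), it takes -ab, giving *ruveprujab*.

ruveprujab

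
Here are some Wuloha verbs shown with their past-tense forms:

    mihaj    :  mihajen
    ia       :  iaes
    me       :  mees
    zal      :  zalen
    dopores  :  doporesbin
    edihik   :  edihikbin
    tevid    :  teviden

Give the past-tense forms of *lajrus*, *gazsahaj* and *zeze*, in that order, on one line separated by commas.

lajrusbin, gazsahajen, zezees

The pattern is voicing of the final sound: -bin when the stem ends in a voiceless consonant (*dopores*, *edihik*); -en when the stem ends in a voiced consonant (*mihaj*, *zal*, *tevid*); -es when the stem ends in a vowel (*ia*, *me*).
The final sound of *lajrus* is /s/, which is a voiceless consonant, so the suffix is -bin, giving *lajrusbin*.
Since the final sound of *gazsahaj* is /j/ (a voiced consonant), it takes -en, giving *gazsahajen*.
The final sound of *zeze* is /e/, which is a vowel, so the suffix is -es, giving *zezees*.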